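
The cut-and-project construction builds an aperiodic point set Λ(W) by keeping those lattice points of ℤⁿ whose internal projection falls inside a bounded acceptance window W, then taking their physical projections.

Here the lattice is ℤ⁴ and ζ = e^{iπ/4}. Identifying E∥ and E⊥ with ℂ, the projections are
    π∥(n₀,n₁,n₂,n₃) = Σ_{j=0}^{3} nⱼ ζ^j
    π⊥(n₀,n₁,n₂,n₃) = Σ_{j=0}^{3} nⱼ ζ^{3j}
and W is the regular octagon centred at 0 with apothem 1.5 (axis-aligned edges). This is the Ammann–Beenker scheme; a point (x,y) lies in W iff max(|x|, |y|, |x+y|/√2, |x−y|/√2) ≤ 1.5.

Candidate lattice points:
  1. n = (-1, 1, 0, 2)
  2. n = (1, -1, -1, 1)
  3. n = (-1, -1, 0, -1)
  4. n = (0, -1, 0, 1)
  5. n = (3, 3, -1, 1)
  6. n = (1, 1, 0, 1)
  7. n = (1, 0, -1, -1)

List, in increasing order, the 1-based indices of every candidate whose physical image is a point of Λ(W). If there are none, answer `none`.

4, 7

π⊥(n) = n₀ + n₁ζ³ + n₂ζ⁶ + n₃ζ⁹ where ζ = e^{iπ/4}.
#1 (-1, 1, 0, 2): internal (-0.29289, 2.12132); octagon support 2.12132 vs apothem 1.5 → ∉ W
#2 (1, -1, -1, 1): internal (2.41421, 1.00000); octagon support 2.41421 vs apothem 1.5 → ∉ W
#3 (-1, -1, 0, -1): internal (-1.00000, -1.41421); octagon support 1.70711 vs apothem 1.5 → ∉ W
#4 (0, -1, 0, 1): internal (1.41421, 0.00000); octagon support 1.41421 vs apothem 1.5 → ∈ W
#5 (3, 3, -1, 1): internal (1.58579, 3.82843); octagon support 3.82843 vs apothem 1.5 → ∉ W
#6 (1, 1, 0, 1): internal (1.00000, 1.41421); octagon support 1.70711 vs apothem 1.5 → ∉ W
#7 (1, 0, -1, -1): internal (0.29289, 0.29289); octagon support 0.41421 vs apothem 1.5 → ∈ W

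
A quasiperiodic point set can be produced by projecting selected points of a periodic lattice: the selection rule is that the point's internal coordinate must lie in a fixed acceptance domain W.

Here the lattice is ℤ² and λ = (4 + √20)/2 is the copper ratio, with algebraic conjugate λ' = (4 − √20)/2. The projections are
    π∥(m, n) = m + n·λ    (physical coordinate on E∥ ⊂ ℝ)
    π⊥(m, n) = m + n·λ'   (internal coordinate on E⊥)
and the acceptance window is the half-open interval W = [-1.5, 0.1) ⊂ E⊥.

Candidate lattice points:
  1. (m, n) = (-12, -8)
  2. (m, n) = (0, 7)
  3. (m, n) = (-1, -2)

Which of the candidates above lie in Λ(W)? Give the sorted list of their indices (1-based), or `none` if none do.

3

Compute λ' = (4−√20)/2 = -0.2361, so π⊥(m,n) = m -0.2361·n.
[1] lift (-12,-8): star map gives -10.1115; window check -1.5 ≤ -10.1115 < 0.1 is false → out
[2] lift (0,7): star map gives -1.6525; window check -1.5 ≤ -1.6525 < 0.1 is false → out
[3] lift (-1,-2): star map gives -0.5279; window check -1.5 ≤ -0.5279 < 0.1 is true → IN Λ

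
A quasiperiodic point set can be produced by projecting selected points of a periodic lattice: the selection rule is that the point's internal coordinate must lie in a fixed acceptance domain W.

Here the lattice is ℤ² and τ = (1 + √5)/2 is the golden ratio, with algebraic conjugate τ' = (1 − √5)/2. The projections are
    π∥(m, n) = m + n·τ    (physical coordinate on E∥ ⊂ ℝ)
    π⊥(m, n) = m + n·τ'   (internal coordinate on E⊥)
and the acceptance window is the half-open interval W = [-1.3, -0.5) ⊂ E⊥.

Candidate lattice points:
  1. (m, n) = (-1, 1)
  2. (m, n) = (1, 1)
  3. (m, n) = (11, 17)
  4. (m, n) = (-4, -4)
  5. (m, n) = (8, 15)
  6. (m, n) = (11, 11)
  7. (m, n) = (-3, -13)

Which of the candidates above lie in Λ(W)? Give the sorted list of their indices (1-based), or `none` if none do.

5

τ' = (1−√5)/2 ≈ -0.6180.
[1] lift (-1,1): star map gives -1.6180; window check -1.3 ≤ -1.6180 < -0.5 is false → out
[2] lift (1,1): star map gives 0.3820; window check -1.3 ≤ 0.3820 < -0.5 is false → out
[3] lift (11,17): star map gives 0.4934; window check -1.3 ≤ 0.4934 < -0.5 is false → out
[4] lift (-4,-4): star map gives -1.5279; window check -1.3 ≤ -1.5279 < -0.5 is false → out
[5] lift (8,15): star map gives -1.2705; window check -1.3 ≤ -1.2705 < -0.5 is true → IN Λ
[6] lift (11,11): star map gives 4.2016; window check -1.3 ≤ 4.2016 < -0.5 is false → out
[7] lift (-3,-13): star map gives 5.0344; window check -1.3 ≤ 5.0344 < -0.5 is false → out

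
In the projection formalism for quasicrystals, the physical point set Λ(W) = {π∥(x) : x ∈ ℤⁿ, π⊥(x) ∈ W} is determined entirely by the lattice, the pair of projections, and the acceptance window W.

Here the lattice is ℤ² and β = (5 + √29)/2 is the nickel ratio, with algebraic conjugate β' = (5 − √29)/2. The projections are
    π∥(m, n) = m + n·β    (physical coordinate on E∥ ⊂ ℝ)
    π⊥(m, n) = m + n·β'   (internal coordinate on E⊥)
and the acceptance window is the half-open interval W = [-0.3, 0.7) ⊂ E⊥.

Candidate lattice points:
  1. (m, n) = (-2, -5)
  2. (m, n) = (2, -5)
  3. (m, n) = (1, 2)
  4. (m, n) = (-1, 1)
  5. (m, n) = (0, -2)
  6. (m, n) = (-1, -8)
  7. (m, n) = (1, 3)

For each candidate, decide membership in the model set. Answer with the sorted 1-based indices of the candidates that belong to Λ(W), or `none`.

Compute β' = (5−√29)/2 = -0.19258, so π⊥(m,n) = m -0.19258·n.
[1] lift (-2,-5): star map gives -1.03709; window check -0.3 ≤ -1.03709 < 0.7 is false → out
[2] lift (2,-5): star map gives 2.96291; window check -0.3 ≤ 2.96291 < 0.7 is false → out
[3] lift (1,2): star map gives 0.61484; window check -0.3 ≤ 0.61484 < 0.7 is true → IN Λ
[4] lift (-1,1): star map gives -1.19258; window check -0.3 ≤ -1.19258 < 0.7 is false → out
[5] lift (0,-2): star map gives 0.38516; window check -0.3 ≤ 0.38516 < 0.7 is true → IN Λ
[6] lift (-1,-8): star map gives 0.54066; window check -0.3 ≤ 0.54066 < 0.7 is true → IN Λ
[7] lift (1,3): star map gives 0.42225; window check -0.3 ≤ 0.42225 < 0.7 is true → IN Λ

3, 5, 6, 7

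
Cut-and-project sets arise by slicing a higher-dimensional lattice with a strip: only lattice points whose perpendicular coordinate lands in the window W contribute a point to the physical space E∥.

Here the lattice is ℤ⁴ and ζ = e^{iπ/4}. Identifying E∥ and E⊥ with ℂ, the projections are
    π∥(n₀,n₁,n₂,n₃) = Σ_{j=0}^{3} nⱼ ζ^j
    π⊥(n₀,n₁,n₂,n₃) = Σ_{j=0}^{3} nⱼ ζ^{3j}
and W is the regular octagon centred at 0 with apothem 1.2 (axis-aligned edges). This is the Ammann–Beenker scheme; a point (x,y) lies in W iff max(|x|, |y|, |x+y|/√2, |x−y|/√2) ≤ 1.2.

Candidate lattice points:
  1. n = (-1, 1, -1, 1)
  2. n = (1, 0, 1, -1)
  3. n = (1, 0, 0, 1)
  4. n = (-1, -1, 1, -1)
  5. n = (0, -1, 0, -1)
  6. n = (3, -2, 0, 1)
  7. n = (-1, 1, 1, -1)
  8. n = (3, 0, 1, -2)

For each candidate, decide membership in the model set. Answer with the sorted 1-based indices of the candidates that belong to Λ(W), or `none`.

none

With ζ = e^{iπ/4} the internal vectors are ζ^0,ζ^3,ζ^6,ζ^9.
candidate 1: n = (-1, 1, -1, 1) → π⊥ ≈ (-1.00000, +2.41421); max(|x|,|y|,|x±y|/√2) = 2.41421 > 1.2 ⇒ ∉ W
candidate 2: n = (1, 0, 1, -1) → π⊥ ≈ (+0.29289, -1.70711); max(|x|,|y|,|x±y|/√2) = 1.70711 > 1.2 ⇒ ∉ W
candidate 3: n = (1, 0, 0, 1) → π⊥ ≈ (+1.70711, +0.70711); max(|x|,|y|,|x±y|/√2) = 1.70711 > 1.2 ⇒ ∉ W
candidate 4: n = (-1, -1, 1, -1) → π⊥ ≈ (-1.00000, -2.41421); max(|x|,|y|,|x±y|/√2) = 2.41421 > 1.2 ⇒ ∉ W
candidate 5: n = (0, -1, 0, -1) → π⊥ ≈ (+0.00000, -1.41421); max(|x|,|y|,|x±y|/√2) = 1.41421 > 1.2 ⇒ ∉ W
candidate 6: n = (3, -2, 0, 1) → π⊥ ≈ (+5.12132, -0.70711); max(|x|,|y|,|x±y|/√2) = 5.12132 > 1.2 ⇒ ∉ W
candidate 7: n = (-1, 1, 1, -1) → π⊥ ≈ (-2.41421, -1.00000); max(|x|,|y|,|x±y|/√2) = 2.41421 > 1.2 ⇒ ∉ W
candidate 8: n = (3, 0, 1, -2) → π⊥ ≈ (+1.58579, -2.41421); max(|x|,|y|,|x±y|/√2) = 2.82843 > 1.2 ⇒ ∉ W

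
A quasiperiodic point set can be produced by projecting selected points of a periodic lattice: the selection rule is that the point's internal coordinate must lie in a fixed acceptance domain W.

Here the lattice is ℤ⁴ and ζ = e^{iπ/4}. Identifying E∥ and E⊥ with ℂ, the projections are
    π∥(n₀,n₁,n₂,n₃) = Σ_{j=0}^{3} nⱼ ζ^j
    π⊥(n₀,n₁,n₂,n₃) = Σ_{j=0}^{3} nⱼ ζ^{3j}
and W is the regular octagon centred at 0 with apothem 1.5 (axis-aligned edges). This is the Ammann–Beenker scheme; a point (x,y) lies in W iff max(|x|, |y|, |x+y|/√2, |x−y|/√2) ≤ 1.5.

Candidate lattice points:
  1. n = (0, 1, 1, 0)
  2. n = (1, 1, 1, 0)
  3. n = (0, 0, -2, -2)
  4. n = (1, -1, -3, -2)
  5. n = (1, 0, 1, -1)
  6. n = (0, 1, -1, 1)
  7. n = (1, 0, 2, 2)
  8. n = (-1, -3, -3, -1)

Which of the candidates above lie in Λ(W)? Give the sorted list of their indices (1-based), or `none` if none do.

With ζ = e^{iπ/4} the internal vectors are ζ^0,ζ^3,ζ^6,ζ^9.
#1 (0, 1, 1, 0): internal (-0.70711, -0.29289); octagon support 0.70711 vs apothem 1.5 → ∈ W
#2 (1, 1, 1, 0): internal (0.29289, -0.29289); octagon support 0.41421 vs apothem 1.5 → ∈ W
#3 (0, 0, -2, -2): internal (-1.41421, 0.58579); octagon support 1.41421 vs apothem 1.5 → ∈ W
#4 (1, -1, -3, -2): internal (0.29289, 0.87868); octagon support 0.87868 vs apothem 1.5 → ∈ W
#5 (1, 0, 1, -1): internal (0.29289, -1.70711); octagon support 1.70711 vs apothem 1.5 → ∉ W
#6 (0, 1, -1, 1): internal (0.00000, 2.41421); octagon support 2.41421 vs apothem 1.5 → ∉ W
#7 (1, 0, 2, 2): internal (2.41421, -0.58579); octagon support 2.41421 vs apothem 1.5 → ∉ W
#8 (-1, -3, -3, -1): internal (0.41421, 0.17157); octagon support 0.41421 vs apothem 1.5 → ∈ W

1, 2, 3, 4, 8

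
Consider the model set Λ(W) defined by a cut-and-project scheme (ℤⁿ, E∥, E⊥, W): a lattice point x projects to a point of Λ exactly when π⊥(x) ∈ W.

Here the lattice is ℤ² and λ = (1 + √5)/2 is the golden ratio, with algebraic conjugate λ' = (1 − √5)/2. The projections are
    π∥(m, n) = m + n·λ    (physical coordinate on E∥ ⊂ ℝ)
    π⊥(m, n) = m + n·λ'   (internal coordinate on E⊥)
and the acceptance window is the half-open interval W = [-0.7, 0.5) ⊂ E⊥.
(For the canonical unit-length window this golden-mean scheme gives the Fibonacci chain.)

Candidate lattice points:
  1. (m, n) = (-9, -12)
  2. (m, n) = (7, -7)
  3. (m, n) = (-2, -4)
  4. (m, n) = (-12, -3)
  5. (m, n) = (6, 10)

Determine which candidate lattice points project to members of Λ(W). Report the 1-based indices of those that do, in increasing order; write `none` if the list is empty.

Compute λ' = (1−√5)/2 = -0.6180, so π⊥(m,n) = m -0.6180·n.
[1] lift (-9,-12): star map gives -1.5836; window check -0.7 ≤ -1.5836 < 0.5 is false → out
[2] lift (7,-7): star map gives 11.3262; window check -0.7 ≤ 11.3262 < 0.5 is false → out
[3] lift (-2,-4): star map gives 0.4721; window check -0.7 ≤ 0.4721 < 0.5 is true → IN Λ
[4] lift (-12,-3): star map gives -10.1459; window check -0.7 ≤ -10.1459 < 0.5 is false → out
[5] lift (6,10): star map gives -0.1803; window check -0.7 ≤ -0.1803 < 0.5 is true → IN Λ

3, 5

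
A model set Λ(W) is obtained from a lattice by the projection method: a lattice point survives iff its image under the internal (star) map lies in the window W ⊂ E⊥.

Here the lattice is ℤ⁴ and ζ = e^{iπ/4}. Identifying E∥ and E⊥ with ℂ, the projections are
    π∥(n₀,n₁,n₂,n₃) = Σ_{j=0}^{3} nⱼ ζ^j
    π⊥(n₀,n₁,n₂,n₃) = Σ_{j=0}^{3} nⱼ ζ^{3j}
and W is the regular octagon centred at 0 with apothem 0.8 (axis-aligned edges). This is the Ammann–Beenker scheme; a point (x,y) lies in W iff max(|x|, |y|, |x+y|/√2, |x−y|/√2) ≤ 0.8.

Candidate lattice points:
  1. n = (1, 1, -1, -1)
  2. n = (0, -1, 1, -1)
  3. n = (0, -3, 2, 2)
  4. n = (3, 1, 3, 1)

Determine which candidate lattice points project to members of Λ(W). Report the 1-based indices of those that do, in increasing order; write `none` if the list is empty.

π⊥(n) = n₀ + n₁ζ³ + n₂ζ⁶ + n₃ζ⁹ where ζ = e^{iπ/4}.
candidate 1: n = (1, 1, -1, -1) → π⊥ ≈ (-0.4142, +1.0000); max(|x|,|y|,|x±y|/√2) = 1.0000 > 0.8 ⇒ ∉ W
candidate 2: n = (0, -1, 1, -1) → π⊥ ≈ (+0.0000, -2.4142); max(|x|,|y|,|x±y|/√2) = 2.4142 > 0.8 ⇒ ∉ W
candidate 3: n = (0, -3, 2, 2) → π⊥ ≈ (+3.5355, -2.7071); max(|x|,|y|,|x±y|/√2) = 4.4142 > 0.8 ⇒ ∉ W
candidate 4: n = (3, 1, 3, 1) → π⊥ ≈ (+3.0000, -1.5858); max(|x|,|y|,|x±y|/√2) = 3.2426 > 0.8 ⇒ ∉ W

none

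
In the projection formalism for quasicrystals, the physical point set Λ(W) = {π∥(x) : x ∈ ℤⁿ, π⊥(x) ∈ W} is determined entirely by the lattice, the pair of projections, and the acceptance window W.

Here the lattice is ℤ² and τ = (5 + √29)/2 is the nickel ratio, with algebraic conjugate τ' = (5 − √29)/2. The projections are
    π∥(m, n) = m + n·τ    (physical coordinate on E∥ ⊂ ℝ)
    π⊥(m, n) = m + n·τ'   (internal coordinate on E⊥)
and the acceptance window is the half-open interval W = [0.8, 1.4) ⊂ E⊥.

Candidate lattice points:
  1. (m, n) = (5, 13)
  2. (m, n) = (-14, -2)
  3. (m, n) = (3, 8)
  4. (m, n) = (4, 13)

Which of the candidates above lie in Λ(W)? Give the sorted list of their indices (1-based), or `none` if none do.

none

τ' = (5−√29)/2 ≈ -0.1926.
#1 (5,13): internal coord 5 + (13)·τ' = +2.4964; +2.4964 ∉ [0.8, 1.4) → out
#2 (-14,-2): internal coord -14 + (-2)·τ' = -13.6148; -13.6148 ∉ [0.8, 1.4) → out
#3 (3,8): internal coord 3 + (8)·τ' = +1.4593; +1.4593 ∉ [0.8, 1.4) → out
#4 (4,13): internal coord 4 + (13)·τ' = +1.4964; +1.4964 ∉ [0.8, 1.4) → out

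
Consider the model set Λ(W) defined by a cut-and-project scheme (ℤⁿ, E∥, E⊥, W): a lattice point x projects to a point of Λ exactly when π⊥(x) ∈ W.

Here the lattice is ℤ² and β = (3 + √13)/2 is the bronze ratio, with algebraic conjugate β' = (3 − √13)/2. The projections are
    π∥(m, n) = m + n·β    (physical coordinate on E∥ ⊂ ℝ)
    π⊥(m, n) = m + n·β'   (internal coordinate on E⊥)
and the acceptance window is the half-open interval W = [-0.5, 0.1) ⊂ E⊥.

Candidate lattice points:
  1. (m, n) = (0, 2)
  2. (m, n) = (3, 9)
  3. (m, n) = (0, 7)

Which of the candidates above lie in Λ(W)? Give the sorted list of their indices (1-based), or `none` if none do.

β' = (3−√13)/2 ≈ -0.302776.
#1 (0,2): internal coord 0 + (2)·β' = -0.605551; -0.605551 ∉ [-0.5, 0.1) → out
#2 (3,9): internal coord 3 + (9)·β' = +0.275019; +0.275019 ∉ [-0.5, 0.1) → out
#3 (0,7): internal coord 0 + (7)·β' = -2.119429; -2.119429 ∉ [-0.5, 0.1) → out

none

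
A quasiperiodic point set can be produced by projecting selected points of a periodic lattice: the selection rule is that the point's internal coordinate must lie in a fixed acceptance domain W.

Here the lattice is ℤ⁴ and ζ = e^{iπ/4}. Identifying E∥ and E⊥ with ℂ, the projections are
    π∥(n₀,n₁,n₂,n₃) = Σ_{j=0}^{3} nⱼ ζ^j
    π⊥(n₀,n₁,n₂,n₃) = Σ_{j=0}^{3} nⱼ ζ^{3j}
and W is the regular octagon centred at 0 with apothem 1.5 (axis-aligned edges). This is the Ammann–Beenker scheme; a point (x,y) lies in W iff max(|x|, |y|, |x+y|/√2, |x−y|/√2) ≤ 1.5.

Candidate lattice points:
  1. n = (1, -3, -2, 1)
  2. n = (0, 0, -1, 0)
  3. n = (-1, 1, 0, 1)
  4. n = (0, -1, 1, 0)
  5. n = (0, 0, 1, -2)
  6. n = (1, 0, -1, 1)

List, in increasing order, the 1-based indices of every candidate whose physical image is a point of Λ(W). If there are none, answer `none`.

π⊥(n) = n₀ + n₁ζ³ + n₂ζ⁶ + n₃ζ⁹ where ζ = e^{iπ/4}.
#1 (1, -3, -2, 1): internal (3.82843, 0.58579); octagon support 3.82843 vs apothem 1.5 → ∉ W
#2 (0, 0, -1, 0): internal (0.00000, 1.00000); octagon support 1.00000 vs apothem 1.5 → ∈ W
#3 (-1, 1, 0, 1): internal (-1.00000, 1.41421); octagon support 1.70711 vs apothem 1.5 → ∉ W
#4 (0, -1, 1, 0): internal (0.70711, -1.70711); octagon support 1.70711 vs apothem 1.5 → ∉ W
#5 (0, 0, 1, -2): internal (-1.41421, -2.41421); octagon support 2.70711 vs apothem 1.5 → ∉ W
#6 (1, 0, -1, 1): internal (1.70711, 1.70711); octagon support 2.41421 vs apothem 1.5 → ∉ W

2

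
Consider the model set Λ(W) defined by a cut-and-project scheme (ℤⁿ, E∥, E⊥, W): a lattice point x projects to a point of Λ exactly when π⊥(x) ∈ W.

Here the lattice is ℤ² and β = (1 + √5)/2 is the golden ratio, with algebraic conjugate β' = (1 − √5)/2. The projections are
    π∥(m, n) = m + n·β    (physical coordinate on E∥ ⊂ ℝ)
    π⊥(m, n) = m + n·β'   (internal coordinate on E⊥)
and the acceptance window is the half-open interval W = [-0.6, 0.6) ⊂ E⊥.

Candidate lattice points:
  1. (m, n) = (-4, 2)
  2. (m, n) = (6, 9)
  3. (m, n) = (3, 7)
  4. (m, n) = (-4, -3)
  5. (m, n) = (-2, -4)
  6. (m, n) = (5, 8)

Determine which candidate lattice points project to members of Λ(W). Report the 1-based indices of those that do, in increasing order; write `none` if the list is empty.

β' = (1−√5)/2 ≈ -0.6180.
candidate 1: (m,n)=(-4,2) → π∥ = -4+2·β ≈ -0.7639, π⊥ = -4+2·β' ≈ -5.2361 ∉ [-0.6, 0.6) ⇒ out
candidate 2: (m,n)=(6,9) → π∥ = 6+9·β ≈ 20.5623, π⊥ = 6+9·β' ≈ 0.4377 ∈ [-0.6, 0.6) ⇒ IN Λ
candidate 3: (m,n)=(3,7) → π∥ = 3+7·β ≈ 14.3262, π⊥ = 3+7·β' ≈ -1.3262 ∉ [-0.6, 0.6) ⇒ out
candidate 4: (m,n)=(-4,-3) → π∥ = -4-3·β ≈ -8.8541, π⊥ = -4-3·β' ≈ -2.1459 ∉ [-0.6, 0.6) ⇒ out
candidate 5: (m,n)=(-2,-4) → π∥ = -2-4·β ≈ -8.4721, π⊥ = -2-4·β' ≈ 0.4721 ∈ [-0.6, 0.6) ⇒ IN Λ
candidate 6: (m,n)=(5,8) → π∥ = 5+8·β ≈ 17.9443, π⊥ = 5+8·β' ≈ 0.0557 ∈ [-0.6, 0.6) ⇒ IN Λ

2, 5, 6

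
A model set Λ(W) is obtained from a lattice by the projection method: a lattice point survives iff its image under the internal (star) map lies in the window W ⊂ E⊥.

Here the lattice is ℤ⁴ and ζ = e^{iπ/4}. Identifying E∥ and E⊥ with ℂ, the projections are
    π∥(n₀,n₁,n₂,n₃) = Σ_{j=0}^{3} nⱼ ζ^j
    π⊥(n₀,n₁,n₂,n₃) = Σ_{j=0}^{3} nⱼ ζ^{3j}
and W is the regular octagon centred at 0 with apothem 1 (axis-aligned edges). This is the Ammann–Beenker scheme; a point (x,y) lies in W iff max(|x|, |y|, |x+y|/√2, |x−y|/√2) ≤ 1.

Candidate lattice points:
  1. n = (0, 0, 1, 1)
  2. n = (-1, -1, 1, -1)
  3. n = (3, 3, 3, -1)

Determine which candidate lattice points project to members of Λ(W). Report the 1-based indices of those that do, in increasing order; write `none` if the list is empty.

π⊥(n) = n₀ + n₁ζ³ + n₂ζ⁶ + n₃ζ⁹ where ζ = e^{iπ/4}.
#1 (0, 0, 1, 1): internal (0.70711, -0.29289); octagon support 0.70711 vs apothem 1 → ∈ W
#2 (-1, -1, 1, -1): internal (-1.00000, -2.41421); octagon support 2.41421 vs apothem 1 → ∉ W
#3 (3, 3, 3, -1): internal (0.17157, -1.58579); octagon support 1.58579 vs apothem 1 → ∉ W

1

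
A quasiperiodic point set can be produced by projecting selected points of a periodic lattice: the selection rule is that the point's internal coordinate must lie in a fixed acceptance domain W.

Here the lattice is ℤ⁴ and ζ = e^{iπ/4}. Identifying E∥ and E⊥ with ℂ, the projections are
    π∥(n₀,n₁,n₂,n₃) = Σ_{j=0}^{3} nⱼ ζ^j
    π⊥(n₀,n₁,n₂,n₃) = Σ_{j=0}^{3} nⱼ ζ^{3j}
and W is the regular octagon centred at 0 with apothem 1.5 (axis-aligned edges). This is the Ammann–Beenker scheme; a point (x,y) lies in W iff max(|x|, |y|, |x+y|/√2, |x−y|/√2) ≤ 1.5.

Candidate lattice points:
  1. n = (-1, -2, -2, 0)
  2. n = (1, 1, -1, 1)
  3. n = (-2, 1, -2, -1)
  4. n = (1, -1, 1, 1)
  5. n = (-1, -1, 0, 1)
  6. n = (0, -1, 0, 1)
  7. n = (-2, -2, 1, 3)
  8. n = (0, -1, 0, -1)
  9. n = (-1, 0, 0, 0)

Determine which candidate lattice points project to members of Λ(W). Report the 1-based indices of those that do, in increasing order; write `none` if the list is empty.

1, 5, 6, 8, 9

π⊥(n) = n₀ + n₁ζ³ + n₂ζ⁶ + n₃ζ⁹ where ζ = e^{iπ/4}.
candidate 1: n = (-1, -2, -2, 0) → π⊥ ≈ (+0.4142, +0.5858); max(|x|,|y|,|x±y|/√2) = 0.7071 ≤ 1.5 ⇒ ∈ W
candidate 2: n = (1, 1, -1, 1) → π⊥ ≈ (+1.0000, +2.4142); max(|x|,|y|,|x±y|/√2) = 2.4142 > 1.5 ⇒ ∉ W
candidate 3: n = (-2, 1, -2, -1) → π⊥ ≈ (-3.4142, +2.0000); max(|x|,|y|,|x±y|/√2) = 3.8284 > 1.5 ⇒ ∉ W
candidate 4: n = (1, -1, 1, 1) → π⊥ ≈ (+2.4142, -1.0000); max(|x|,|y|,|x±y|/√2) = 2.4142 > 1.5 ⇒ ∉ W
candidate 5: n = (-1, -1, 0, 1) → π⊥ ≈ (+0.4142, +0.0000); max(|x|,|y|,|x±y|/√2) = 0.4142 ≤ 1.5 ⇒ ∈ W
candidate 6: n = (0, -1, 0, 1) → π⊥ ≈ (+1.4142, +0.0000); max(|x|,|y|,|x±y|/√2) = 1.4142 ≤ 1.5 ⇒ ∈ W
candidate 7: n = (-2, -2, 1, 3) → π⊥ ≈ (+1.5355, -0.2929); max(|x|,|y|,|x±y|/√2) = 1.5355 > 1.5 ⇒ ∉ W
candidate 8: n = (0, -1, 0, -1) → π⊥ ≈ (+0.0000, -1.4142); max(|x|,|y|,|x±y|/√2) = 1.4142 ≤ 1.5 ⇒ ∈ W
candidate 9: n = (-1, 0, 0, 0) → π⊥ ≈ (-1.0000, +0.0000); max(|x|,|y|,|x±y|/√2) = 1.0000 ≤ 1.5 ⇒ ∈ W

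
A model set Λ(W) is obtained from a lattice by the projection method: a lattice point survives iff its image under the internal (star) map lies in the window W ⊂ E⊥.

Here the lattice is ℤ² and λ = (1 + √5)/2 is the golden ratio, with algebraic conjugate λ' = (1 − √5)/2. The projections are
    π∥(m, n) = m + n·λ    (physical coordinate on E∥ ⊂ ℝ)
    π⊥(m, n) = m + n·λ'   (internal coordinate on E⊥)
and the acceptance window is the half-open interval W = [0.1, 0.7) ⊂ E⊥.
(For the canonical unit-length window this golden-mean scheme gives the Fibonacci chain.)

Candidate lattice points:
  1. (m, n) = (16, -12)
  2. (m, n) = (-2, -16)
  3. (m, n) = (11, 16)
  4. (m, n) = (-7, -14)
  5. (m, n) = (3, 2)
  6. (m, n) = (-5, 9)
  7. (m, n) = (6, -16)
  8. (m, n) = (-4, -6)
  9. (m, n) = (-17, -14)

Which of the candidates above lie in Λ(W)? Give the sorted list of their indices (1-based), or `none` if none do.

none

Numerically λ ≈ 1.618034 and λ' = −1/λ ≈ -0.618034.
#1 (16,-12): internal coord 16 + (-12)·λ' = +23.416408; +23.416408 ∉ [0.1, 0.7) → out
#2 (-2,-16): internal coord -2 + (-16)·λ' = +7.888544; +7.888544 ∉ [0.1, 0.7) → out
#3 (11,16): internal coord 11 + (16)·λ' = +1.111456; +1.111456 ∉ [0.1, 0.7) → out
#4 (-7,-14): internal coord -7 + (-14)·λ' = +1.652476; +1.652476 ∉ [0.1, 0.7) → out
#5 (3,2): internal coord 3 + (2)·λ' = +1.763932; +1.763932 ∉ [0.1, 0.7) → out
#6 (-5,9): internal coord -5 + (9)·λ' = -10.562306; -10.562306 ∉ [0.1, 0.7) → out
#7 (6,-16): internal coord 6 + (-16)·λ' = +15.888544; +15.888544 ∉ [0.1, 0.7) → out
#8 (-4,-6): internal coord -4 + (-6)·λ' = -0.291796; -0.291796 ∉ [0.1, 0.7) → out
#9 (-17,-14): internal coord -17 + (-14)·λ' = -8.347524; -8.347524 ∉ [0.1, 0.7) → out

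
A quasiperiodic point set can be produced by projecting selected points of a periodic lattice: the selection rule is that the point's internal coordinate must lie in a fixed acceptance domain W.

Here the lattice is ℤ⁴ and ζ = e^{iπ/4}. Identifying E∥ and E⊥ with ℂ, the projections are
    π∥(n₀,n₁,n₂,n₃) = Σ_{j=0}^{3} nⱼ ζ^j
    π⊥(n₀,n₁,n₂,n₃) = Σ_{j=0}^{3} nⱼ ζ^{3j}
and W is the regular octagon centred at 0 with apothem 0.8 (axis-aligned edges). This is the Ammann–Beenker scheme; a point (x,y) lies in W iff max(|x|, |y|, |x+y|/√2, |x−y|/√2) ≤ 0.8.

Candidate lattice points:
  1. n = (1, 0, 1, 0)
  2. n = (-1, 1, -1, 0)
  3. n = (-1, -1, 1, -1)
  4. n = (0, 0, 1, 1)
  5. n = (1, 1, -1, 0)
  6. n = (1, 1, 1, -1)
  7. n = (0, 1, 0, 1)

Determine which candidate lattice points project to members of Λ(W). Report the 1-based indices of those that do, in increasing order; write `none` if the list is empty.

With ζ = e^{iπ/4} the internal vectors are ζ^0,ζ^3,ζ^6,ζ^9.
#1 (1, 0, 1, 0): internal (1.00000, -1.00000); octagon support 1.41421 vs apothem 0.8 → ∉ W
#2 (-1, 1, -1, 0): internal (-1.70711, 1.70711); octagon support 2.41421 vs apothem 0.8 → ∉ W
#3 (-1, -1, 1, -1): internal (-1.00000, -2.41421); octagon support 2.41421 vs apothem 0.8 → ∉ W
#4 (0, 0, 1, 1): internal (0.70711, -0.29289); octagon support 0.70711 vs apothem 0.8 → ∈ W
#5 (1, 1, -1, 0): internal (0.29289, 1.70711); octagon support 1.70711 vs apothem 0.8 → ∉ W
#6 (1, 1, 1, -1): internal (-0.41421, -1.00000); octagon support 1.00000 vs apothem 0.8 → ∉ W
#7 (0, 1, 0, 1): internal (0.00000, 1.41421); octagon support 1.41421 vs apothem 0.8 → ∉ W

4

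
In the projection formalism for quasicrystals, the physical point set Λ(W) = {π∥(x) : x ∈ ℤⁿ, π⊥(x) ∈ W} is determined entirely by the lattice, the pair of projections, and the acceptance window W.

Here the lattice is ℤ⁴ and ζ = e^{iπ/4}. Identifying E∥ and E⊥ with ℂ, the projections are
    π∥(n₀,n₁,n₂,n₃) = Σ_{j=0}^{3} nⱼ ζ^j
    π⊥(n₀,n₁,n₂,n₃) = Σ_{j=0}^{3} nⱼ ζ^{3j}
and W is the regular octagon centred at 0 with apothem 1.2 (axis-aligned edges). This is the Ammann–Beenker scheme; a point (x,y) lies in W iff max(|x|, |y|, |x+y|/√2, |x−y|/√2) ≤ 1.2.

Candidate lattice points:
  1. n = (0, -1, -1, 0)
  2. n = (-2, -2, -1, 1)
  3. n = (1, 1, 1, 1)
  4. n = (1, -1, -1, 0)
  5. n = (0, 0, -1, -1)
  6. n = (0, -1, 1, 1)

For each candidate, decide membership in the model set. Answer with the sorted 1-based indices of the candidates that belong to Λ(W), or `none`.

1, 2, 3, 5

π⊥(n) = n₀ + n₁ζ³ + n₂ζ⁶ + n₃ζ⁹ where ζ = e^{iπ/4}.
#1 (0, -1, -1, 0): internal (0.7071, 0.2929); octagon support 0.7071 vs apothem 1.2 → ∈ W
#2 (-2, -2, -1, 1): internal (0.1213, 0.2929); octagon support 0.2929 vs apothem 1.2 → ∈ W
#3 (1, 1, 1, 1): internal (1.0000, 0.4142); octagon support 1.0000 vs apothem 1.2 → ∈ W
#4 (1, -1, -1, 0): internal (1.7071, 0.2929); octagon support 1.7071 vs apothem 1.2 → ∉ W
#5 (0, 0, -1, -1): internal (-0.7071, 0.2929); octagon support 0.7071 vs apothem 1.2 → ∈ W
#6 (0, -1, 1, 1): internal (1.4142, -1.0000); octagon support 1.7071 vs apothem 1.2 → ∉ W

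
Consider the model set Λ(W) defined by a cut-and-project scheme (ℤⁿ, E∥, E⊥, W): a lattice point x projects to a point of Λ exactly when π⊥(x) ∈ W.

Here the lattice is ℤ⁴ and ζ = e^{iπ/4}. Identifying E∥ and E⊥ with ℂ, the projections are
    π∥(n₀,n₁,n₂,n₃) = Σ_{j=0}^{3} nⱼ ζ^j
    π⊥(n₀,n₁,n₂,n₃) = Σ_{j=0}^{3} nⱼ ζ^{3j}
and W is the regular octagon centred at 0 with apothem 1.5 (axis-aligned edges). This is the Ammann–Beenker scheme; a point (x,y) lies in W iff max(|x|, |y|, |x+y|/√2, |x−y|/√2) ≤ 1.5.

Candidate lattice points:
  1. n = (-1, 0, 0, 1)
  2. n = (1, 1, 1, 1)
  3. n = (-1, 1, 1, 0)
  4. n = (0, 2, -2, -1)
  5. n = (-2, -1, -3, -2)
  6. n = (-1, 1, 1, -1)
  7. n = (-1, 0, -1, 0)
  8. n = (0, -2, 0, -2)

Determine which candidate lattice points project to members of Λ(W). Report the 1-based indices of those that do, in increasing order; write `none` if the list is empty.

π⊥(n) = n₀ + n₁ζ³ + n₂ζ⁶ + n₃ζ⁹ where ζ = e^{iπ/4}.
#1 (-1, 0, 0, 1): internal (-0.29289, 0.70711); octagon support 0.70711 vs apothem 1.5 → ∈ W
#2 (1, 1, 1, 1): internal (1.00000, 0.41421); octagon support 1.00000 vs apothem 1.5 → ∈ W
#3 (-1, 1, 1, 0): internal (-1.70711, -0.29289); octagon support 1.70711 vs apothem 1.5 → ∉ W
#4 (0, 2, -2, -1): internal (-2.12132, 2.70711); octagon support 3.41421 vs apothem 1.5 → ∉ W
#5 (-2, -1, -3, -2): internal (-2.70711, 0.87868); octagon support 2.70711 vs apothem 1.5 → ∉ W
#6 (-1, 1, 1, -1): internal (-2.41421, -1.00000); octagon support 2.41421 vs apothem 1.5 → ∉ W
#7 (-1, 0, -1, 0): internal (-1.00000, 1.00000); octagon support 1.41421 vs apothem 1.5 → ∈ W
#8 (0, -2, 0, -2): internal (0.00000, -2.82843); octagon support 2.82843 vs apothem 1.5 → ∉ W

1, 2, 7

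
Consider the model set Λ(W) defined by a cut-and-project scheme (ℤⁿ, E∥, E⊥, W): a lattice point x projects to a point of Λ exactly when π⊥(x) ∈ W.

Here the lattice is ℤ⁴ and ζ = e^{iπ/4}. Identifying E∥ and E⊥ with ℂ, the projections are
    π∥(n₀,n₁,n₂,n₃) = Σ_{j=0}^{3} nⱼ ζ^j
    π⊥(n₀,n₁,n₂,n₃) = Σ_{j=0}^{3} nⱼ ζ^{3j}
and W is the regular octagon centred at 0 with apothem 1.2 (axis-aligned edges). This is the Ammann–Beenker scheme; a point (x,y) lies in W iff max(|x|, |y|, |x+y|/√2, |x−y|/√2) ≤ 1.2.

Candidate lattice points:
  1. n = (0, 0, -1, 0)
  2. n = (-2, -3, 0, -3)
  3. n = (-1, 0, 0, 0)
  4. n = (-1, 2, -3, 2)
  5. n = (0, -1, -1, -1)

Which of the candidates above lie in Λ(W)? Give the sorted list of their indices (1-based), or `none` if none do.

1, 3, 5

With ζ = e^{iπ/4} the internal vectors are ζ^0,ζ^3,ζ^6,ζ^9.
#1 (0, 0, -1, 0): internal (0.000000, 1.000000); octagon support 1.000000 vs apothem 1.2 → ∈ W
#2 (-2, -3, 0, -3): internal (-2.000000, -4.242641); octagon support 4.414214 vs apothem 1.2 → ∉ W
#3 (-1, 0, 0, 0): internal (-1.000000, 0.000000); octagon support 1.000000 vs apothem 1.2 → ∈ W
#4 (-1, 2, -3, 2): internal (-1.000000, 5.828427); octagon support 5.828427 vs apothem 1.2 → ∉ W
#5 (0, -1, -1, -1): internal (0.000000, -0.414214); octagon support 0.414214 vs apothem 1.2 → ∈ W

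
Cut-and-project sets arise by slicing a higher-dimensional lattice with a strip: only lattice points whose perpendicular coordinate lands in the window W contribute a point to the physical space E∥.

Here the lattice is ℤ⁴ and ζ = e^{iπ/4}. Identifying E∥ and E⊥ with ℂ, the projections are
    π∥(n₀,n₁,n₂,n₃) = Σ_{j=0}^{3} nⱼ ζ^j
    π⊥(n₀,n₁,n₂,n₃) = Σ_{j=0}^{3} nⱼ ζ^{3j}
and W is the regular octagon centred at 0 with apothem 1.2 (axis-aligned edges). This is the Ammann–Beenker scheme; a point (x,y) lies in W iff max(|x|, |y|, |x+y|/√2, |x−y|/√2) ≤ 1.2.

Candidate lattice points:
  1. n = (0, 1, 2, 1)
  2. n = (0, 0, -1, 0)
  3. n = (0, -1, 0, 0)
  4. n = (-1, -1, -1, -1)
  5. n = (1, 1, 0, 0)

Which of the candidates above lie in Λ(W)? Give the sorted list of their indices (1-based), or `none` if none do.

With ζ = e^{iπ/4} the internal vectors are ζ^0,ζ^3,ζ^6,ζ^9.
#1 (0, 1, 2, 1): internal (0.00000, -0.58579); octagon support 0.58579 vs apothem 1.2 → ∈ W
#2 (0, 0, -1, 0): internal (0.00000, 1.00000); octagon support 1.00000 vs apothem 1.2 → ∈ W
#3 (0, -1, 0, 0): internal (0.70711, -0.70711); octagon support 1.00000 vs apothem 1.2 → ∈ W
#4 (-1, -1, -1, -1): internal (-1.00000, -0.41421); octagon support 1.00000 vs apothem 1.2 → ∈ W
#5 (1, 1, 0, 0): internal (0.29289, 0.70711); octagon support 0.70711 vs apothem 1.2 → ∈ W

1, 2, 3, 4, 5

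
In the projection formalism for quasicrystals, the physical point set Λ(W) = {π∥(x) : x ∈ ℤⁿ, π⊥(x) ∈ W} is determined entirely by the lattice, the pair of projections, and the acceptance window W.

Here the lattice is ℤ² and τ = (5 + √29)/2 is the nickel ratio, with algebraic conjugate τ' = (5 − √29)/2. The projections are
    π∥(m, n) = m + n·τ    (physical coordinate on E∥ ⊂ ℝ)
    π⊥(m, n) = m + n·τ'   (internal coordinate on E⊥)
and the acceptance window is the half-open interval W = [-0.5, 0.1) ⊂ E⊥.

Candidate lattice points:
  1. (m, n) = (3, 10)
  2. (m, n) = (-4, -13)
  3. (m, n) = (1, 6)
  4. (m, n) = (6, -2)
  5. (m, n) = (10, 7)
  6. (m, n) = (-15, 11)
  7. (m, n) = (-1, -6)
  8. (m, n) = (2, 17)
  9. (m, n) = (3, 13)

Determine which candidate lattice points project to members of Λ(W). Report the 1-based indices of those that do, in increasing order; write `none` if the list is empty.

τ' = (5−√29)/2 ≈ -0.192582.
#1 (3,10): internal coord 3 + (10)·τ' = +1.074176; +1.074176 ∉ [-0.5, 0.1) → out
#2 (-4,-13): internal coord -4 + (-13)·τ' = -1.496429; -1.496429 ∉ [-0.5, 0.1) → out
#3 (1,6): internal coord 1 + (6)·τ' = -0.155494; -0.155494 ∈ [-0.5, 0.1) → IN Λ
#4 (6,-2): internal coord 6 + (-2)·τ' = +6.385165; +6.385165 ∉ [-0.5, 0.1) → out
#5 (10,7): internal coord 10 + (7)·τ' = +8.651923; +8.651923 ∉ [-0.5, 0.1) → out
#6 (-15,11): internal coord -15 + (11)·τ' = -17.118406; -17.118406 ∉ [-0.5, 0.1) → out
#7 (-1,-6): internal coord -1 + (-6)·τ' = +0.155494; +0.155494 ∉ [-0.5, 0.1) → out
#8 (2,17): internal coord 2 + (17)·τ' = -1.273901; -1.273901 ∉ [-0.5, 0.1) → out
#9 (3,13): internal coord 3 + (13)·τ' = +0.496429; +0.496429 ∉ [-0.5, 0.1) → out

3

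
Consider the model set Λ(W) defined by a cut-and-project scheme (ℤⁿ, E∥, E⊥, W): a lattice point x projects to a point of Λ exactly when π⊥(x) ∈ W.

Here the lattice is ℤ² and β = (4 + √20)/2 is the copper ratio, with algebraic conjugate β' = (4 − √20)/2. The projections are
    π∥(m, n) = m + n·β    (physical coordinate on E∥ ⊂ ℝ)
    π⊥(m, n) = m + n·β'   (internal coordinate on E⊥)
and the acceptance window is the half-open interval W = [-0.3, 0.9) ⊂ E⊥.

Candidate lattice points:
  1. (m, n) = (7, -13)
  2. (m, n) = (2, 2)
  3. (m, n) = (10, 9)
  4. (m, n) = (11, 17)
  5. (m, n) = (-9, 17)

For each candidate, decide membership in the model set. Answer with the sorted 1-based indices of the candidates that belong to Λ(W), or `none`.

none

Numerically β ≈ 4.2361 and β' = −1/β ≈ -0.2361.
[1] lift (7,-13): star map gives 10.0689; window check -0.3 ≤ 10.0689 < 0.9 is false → out
[2] lift (2,2): star map gives 1.5279; window check -0.3 ≤ 1.5279 < 0.9 is false → out
[3] lift (10,9): star map gives 7.8754; window check -0.3 ≤ 7.8754 < 0.9 is false → out
[4] lift (11,17): star map gives 6.9868; window check -0.3 ≤ 6.9868 < 0.9 is false → out
[5] lift (-9,17): star map gives -13.0132; window check -0.3 ≤ -13.0132 < 0.9 is false → out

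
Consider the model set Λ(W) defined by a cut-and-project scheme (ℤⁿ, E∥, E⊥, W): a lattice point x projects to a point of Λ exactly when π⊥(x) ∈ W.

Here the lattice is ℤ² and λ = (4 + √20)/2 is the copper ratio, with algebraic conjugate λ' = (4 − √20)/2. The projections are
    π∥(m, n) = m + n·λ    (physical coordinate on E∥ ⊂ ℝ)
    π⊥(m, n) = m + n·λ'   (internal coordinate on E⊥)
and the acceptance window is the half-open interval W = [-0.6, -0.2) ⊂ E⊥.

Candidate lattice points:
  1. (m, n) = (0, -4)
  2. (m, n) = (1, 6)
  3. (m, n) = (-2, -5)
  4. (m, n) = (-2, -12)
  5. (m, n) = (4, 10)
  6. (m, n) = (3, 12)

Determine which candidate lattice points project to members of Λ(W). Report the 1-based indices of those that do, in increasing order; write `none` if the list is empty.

λ' = (4−√20)/2 ≈ -0.2361.
#1 (0,-4): internal coord 0 + (-4)·λ' = +0.9443; +0.9443 ∉ [-0.6, -0.2) → out
#2 (1,6): internal coord 1 + (6)·λ' = -0.4164; -0.4164 ∈ [-0.6, -0.2) → IN Λ
#3 (-2,-5): internal coord -2 + (-5)·λ' = -0.8197; -0.8197 ∉ [-0.6, -0.2) → out
#4 (-2,-12): internal coord -2 + (-12)·λ' = +0.8328; +0.8328 ∉ [-0.6, -0.2) → out
#5 (4,10): internal coord 4 + (10)·λ' = +1.6393; +1.6393 ∉ [-0.6, -0.2) → out
#6 (3,12): internal coord 3 + (12)·λ' = +0.1672; +0.1672 ∉ [-0.6, -0.2) → out

2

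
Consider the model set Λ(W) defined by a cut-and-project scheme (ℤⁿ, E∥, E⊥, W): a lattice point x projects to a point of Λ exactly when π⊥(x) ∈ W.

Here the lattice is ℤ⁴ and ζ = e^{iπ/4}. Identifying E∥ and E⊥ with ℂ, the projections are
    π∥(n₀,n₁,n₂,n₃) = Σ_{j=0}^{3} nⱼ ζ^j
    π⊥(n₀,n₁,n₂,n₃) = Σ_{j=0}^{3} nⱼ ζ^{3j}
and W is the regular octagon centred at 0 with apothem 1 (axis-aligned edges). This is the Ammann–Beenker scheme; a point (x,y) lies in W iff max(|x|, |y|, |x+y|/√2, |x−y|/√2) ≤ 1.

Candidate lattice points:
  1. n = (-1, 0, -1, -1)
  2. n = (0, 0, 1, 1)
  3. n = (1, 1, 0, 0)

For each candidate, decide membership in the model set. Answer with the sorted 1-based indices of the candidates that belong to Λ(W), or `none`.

π⊥(n) = n₀ + n₁ζ³ + n₂ζ⁶ + n₃ζ⁹ where ζ = e^{iπ/4}.
#1 (-1, 0, -1, -1): internal (-1.7071, 0.2929); octagon support 1.7071 vs apothem 1 → ∉ W
#2 (0, 0, 1, 1): internal (0.7071, -0.2929); octagon support 0.7071 vs apothem 1 → ∈ W
#3 (1, 1, 0, 0): internal (0.2929, 0.7071); octagon support 0.7071 vs apothem 1 → ∈ W

2, 3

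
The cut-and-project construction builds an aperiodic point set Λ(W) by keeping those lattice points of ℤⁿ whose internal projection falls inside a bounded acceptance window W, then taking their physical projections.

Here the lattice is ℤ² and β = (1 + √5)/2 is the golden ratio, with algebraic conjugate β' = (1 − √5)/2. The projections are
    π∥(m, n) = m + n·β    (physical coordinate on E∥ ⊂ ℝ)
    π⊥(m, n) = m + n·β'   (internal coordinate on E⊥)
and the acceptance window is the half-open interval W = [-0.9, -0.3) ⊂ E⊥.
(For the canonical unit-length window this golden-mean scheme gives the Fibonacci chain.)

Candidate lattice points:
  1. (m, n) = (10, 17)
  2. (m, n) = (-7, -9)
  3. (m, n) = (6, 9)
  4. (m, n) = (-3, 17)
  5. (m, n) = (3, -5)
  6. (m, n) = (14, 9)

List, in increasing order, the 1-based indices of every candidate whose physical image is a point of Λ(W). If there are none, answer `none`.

Numerically β ≈ 1.61803 and β' = −1/β ≈ -0.61803.
candidate 1: (m,n)=(10,17) → π∥ = 10+17·β ≈ 37.50658, π⊥ = 10+17·β' ≈ -0.50658 ∈ [-0.9, -0.3) ⇒ IN Λ
candidate 2: (m,n)=(-7,-9) → π∥ = -7-9·β ≈ -21.56231, π⊥ = -7-9·β' ≈ -1.43769 ∉ [-0.9, -0.3) ⇒ out
candidate 3: (m,n)=(6,9) → π∥ = 6+9·β ≈ 20.56231, π⊥ = 6+9·β' ≈ 0.43769 ∉ [-0.9, -0.3) ⇒ out
candidate 4: (m,n)=(-3,17) → π∥ = -3+17·β ≈ 24.50658, π⊥ = -3+17·β' ≈ -13.50658 ∉ [-0.9, -0.3) ⇒ out
candidate 5: (m,n)=(3,-5) → π∥ = 3-5·β ≈ -5.09017, π⊥ = 3-5·β' ≈ 6.09017 ∉ [-0.9, -0.3) ⇒ out
candidate 6: (m,n)=(14,9) → π∥ = 14+9·β ≈ 28.56231, π⊥ = 14+9·β' ≈ 8.43769 ∉ [-0.9, -0.3) ⇒ out

1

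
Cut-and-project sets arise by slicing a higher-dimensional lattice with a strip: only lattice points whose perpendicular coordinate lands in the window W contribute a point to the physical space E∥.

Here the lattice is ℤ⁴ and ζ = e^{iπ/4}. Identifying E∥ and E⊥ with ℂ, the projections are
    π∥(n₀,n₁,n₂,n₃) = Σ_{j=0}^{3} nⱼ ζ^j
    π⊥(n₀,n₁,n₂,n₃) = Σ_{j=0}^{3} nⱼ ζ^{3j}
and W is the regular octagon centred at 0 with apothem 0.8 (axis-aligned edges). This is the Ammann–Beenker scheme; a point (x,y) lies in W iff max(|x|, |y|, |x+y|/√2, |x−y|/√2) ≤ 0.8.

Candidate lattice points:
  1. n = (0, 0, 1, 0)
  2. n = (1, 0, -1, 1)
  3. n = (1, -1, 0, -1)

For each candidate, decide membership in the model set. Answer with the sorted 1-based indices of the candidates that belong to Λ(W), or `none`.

With ζ = e^{iπ/4} the internal vectors are ζ^0,ζ^3,ζ^6,ζ^9.
candidate 1: n = (0, 0, 1, 0) → π⊥ ≈ (+0.000000, -1.000000); max(|x|,|y|,|x±y|/√2) = 1.000000 > 0.8 ⇒ ∉ W
candidate 2: n = (1, 0, -1, 1) → π⊥ ≈ (+1.707107, +1.707107); max(|x|,|y|,|x±y|/√2) = 2.414214 > 0.8 ⇒ ∉ W
candidate 3: n = (1, -1, 0, -1) → π⊥ ≈ (+1.000000, -1.414214); max(|x|,|y|,|x±y|/√2) = 1.707107 > 0.8 ⇒ ∉ W

none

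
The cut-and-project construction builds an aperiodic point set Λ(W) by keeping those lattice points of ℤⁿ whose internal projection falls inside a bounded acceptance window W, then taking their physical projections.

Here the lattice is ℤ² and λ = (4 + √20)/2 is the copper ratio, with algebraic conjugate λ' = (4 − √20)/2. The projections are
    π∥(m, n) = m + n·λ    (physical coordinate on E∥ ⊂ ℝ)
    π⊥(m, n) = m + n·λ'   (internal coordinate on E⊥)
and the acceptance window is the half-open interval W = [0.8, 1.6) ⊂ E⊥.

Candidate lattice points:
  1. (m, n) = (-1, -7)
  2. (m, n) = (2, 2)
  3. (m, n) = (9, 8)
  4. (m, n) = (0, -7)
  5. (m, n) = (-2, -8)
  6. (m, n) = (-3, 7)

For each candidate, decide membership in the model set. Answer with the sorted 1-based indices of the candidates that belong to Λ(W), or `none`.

2

λ' = (4−√20)/2 ≈ -0.2361.
#1 (-1,-7): internal coord -1 + (-7)·λ' = +0.6525; +0.6525 ∉ [0.8, 1.6) → out
#2 (2,2): internal coord 2 + (2)·λ' = +1.5279; +1.5279 ∈ [0.8, 1.6) → IN Λ
#3 (9,8): internal coord 9 + (8)·λ' = +7.1115; +7.1115 ∉ [0.8, 1.6) → out
#4 (0,-7): internal coord 0 + (-7)·λ' = +1.6525; +1.6525 ∉ [0.8, 1.6) → out
#5 (-2,-8): internal coord -2 + (-8)·λ' = -0.1115; -0.1115 ∉ [0.8, 1.6) → out
#6 (-3,7): internal coord -3 + (7)·λ' = -4.6525; -4.6525 ∉ [0.8, 1.6) → out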